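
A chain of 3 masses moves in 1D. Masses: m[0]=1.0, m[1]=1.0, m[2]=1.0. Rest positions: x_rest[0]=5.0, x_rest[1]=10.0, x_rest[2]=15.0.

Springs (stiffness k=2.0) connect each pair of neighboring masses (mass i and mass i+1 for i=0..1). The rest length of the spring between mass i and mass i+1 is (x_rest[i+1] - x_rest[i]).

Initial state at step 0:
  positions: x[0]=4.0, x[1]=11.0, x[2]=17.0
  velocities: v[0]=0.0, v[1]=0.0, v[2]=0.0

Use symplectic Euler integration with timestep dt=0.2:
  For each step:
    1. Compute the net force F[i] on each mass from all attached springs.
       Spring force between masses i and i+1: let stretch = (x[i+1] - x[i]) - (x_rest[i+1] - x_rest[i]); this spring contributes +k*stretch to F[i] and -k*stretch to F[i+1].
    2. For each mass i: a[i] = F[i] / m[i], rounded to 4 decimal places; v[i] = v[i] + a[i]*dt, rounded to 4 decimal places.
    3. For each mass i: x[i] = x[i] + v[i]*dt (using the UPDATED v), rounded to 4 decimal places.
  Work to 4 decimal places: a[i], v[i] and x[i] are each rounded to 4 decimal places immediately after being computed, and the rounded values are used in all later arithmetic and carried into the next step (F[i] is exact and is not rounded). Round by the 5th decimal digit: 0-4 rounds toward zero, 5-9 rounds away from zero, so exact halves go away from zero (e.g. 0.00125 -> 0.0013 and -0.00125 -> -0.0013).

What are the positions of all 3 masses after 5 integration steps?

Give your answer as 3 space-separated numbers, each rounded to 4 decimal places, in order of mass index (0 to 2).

Answer: 5.8086 10.3527 15.8387

Derivation:
Step 0: x=[4.0000 11.0000 17.0000] v=[0.0000 0.0000 0.0000]
Step 1: x=[4.1600 10.9200 16.9200] v=[0.8000 -0.4000 -0.4000]
Step 2: x=[4.4608 10.7792 16.7600] v=[1.5040 -0.7040 -0.8000]
Step 3: x=[4.8671 10.6114 16.5215] v=[2.0314 -0.8390 -1.1923]
Step 4: x=[5.3329 10.4569 16.2102] v=[2.3291 -0.7727 -1.5563]
Step 5: x=[5.8086 10.3527 15.8387] v=[2.3787 -0.5210 -1.8576]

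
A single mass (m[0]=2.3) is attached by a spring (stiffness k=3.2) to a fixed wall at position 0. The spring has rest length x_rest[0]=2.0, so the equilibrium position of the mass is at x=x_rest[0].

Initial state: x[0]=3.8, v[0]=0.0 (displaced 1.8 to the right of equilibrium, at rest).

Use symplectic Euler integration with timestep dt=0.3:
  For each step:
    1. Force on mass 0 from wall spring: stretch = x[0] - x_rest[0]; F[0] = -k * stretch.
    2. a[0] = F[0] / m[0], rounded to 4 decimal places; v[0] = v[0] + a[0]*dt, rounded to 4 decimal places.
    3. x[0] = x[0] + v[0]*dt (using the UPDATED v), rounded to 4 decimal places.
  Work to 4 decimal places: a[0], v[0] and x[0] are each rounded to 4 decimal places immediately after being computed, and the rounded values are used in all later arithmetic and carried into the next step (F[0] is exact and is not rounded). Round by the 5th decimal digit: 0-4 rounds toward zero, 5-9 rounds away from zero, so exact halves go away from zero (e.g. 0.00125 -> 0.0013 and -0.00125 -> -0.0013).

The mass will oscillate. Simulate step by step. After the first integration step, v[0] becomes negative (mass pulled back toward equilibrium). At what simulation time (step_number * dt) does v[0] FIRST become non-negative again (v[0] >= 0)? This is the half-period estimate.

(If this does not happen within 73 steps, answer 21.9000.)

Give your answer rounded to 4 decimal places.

Answer: 2.7000

Derivation:
Step 0: x=[3.8000] v=[0.0000]
Step 1: x=[3.5746] v=[-0.7513]
Step 2: x=[3.1521] v=[-1.4085]
Step 3: x=[2.5853] v=[-1.8894]
Step 4: x=[1.9452] v=[-2.1337]
Step 5: x=[1.3120] v=[-2.1108]
Step 6: x=[0.7649] v=[-1.8236]
Step 7: x=[0.3725] v=[-1.3081]
Step 8: x=[0.1839] v=[-0.6288]
Step 9: x=[0.2227] v=[0.1292]
First v>=0 after going negative at step 9, time=2.7000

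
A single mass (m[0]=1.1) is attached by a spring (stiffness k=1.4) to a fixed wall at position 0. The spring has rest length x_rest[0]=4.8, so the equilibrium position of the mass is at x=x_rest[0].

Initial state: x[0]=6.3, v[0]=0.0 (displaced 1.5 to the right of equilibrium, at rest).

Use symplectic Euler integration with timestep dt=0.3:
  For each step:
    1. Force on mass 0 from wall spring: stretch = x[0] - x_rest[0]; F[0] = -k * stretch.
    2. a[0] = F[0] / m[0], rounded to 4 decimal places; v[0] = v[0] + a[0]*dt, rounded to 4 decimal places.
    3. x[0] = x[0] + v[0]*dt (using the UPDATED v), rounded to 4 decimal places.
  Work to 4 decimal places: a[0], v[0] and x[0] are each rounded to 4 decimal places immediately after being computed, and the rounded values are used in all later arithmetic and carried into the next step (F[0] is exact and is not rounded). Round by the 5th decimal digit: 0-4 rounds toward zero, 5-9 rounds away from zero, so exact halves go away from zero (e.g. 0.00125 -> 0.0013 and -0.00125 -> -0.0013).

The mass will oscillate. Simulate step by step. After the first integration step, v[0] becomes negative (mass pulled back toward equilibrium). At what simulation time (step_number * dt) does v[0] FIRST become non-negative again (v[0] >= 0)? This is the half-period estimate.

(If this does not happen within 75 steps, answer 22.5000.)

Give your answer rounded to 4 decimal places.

Answer: 3.0000

Derivation:
Step 0: x=[6.3000] v=[0.0000]
Step 1: x=[6.1282] v=[-0.5727]
Step 2: x=[5.8043] v=[-1.0798]
Step 3: x=[5.3653] v=[-1.4633]
Step 4: x=[4.8615] v=[-1.6792]
Step 5: x=[4.3507] v=[-1.7027]
Step 6: x=[3.8913] v=[-1.5312]
Step 7: x=[3.5360] v=[-1.1843]
Step 8: x=[3.3255] v=[-0.7017]
Step 9: x=[3.2839] v=[-0.1387]
Step 10: x=[3.4160] v=[0.4402]
First v>=0 after going negative at step 10, time=3.0000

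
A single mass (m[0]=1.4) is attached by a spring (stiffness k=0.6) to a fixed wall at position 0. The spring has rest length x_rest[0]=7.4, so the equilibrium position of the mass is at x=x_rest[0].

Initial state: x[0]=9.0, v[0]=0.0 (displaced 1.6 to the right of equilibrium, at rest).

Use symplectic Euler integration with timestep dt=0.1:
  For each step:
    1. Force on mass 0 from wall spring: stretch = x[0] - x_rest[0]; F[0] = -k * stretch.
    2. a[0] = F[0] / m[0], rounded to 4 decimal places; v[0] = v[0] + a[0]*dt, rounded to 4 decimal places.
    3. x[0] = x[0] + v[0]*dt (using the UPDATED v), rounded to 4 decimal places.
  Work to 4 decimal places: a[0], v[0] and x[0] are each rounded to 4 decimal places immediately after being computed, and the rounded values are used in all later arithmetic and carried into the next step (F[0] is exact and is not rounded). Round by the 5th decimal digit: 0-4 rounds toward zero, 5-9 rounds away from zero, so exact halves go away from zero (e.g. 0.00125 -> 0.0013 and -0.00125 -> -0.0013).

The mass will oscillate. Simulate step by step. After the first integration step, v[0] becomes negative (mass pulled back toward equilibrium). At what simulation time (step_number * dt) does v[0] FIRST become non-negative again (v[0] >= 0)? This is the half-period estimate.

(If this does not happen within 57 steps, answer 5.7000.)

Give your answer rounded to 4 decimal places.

Step 0: x=[9.0000] v=[0.0000]
Step 1: x=[8.9931] v=[-0.0686]
Step 2: x=[8.9794] v=[-0.1369]
Step 3: x=[8.9589] v=[-0.2046]
Step 4: x=[8.9318] v=[-0.2714]
Step 5: x=[8.8981] v=[-0.3371]
Step 6: x=[8.8580] v=[-0.4013]
Step 7: x=[8.8116] v=[-0.4638]
Step 8: x=[8.7592] v=[-0.5243]
Step 9: x=[8.7009] v=[-0.5826]
Step 10: x=[8.6371] v=[-0.6384]
Step 11: x=[8.5680] v=[-0.6914]
Step 12: x=[8.4939] v=[-0.7415]
Step 13: x=[8.4151] v=[-0.7884]
Step 14: x=[8.3319] v=[-0.8319]
Step 15: x=[8.2447] v=[-0.8718]
Step 16: x=[8.1539] v=[-0.9080]
Step 17: x=[8.0599] v=[-0.9403]
Step 18: x=[7.9630] v=[-0.9686]
Step 19: x=[7.8637] v=[-0.9927]
Step 20: x=[7.7624] v=[-1.0126]
Step 21: x=[7.6596] v=[-1.0281]
Step 22: x=[7.5557] v=[-1.0392]
Step 23: x=[7.4511] v=[-1.0459]
Step 24: x=[7.3463] v=[-1.0481]
Step 25: x=[7.2417] v=[-1.0458]
Step 26: x=[7.1378] v=[-1.0390]
Step 27: x=[7.0350] v=[-1.0278]
Step 28: x=[6.9338] v=[-1.0122]
Step 29: x=[6.8346] v=[-0.9922]
Step 30: x=[6.7378] v=[-0.9680]
Step 31: x=[6.6438] v=[-0.9396]
Step 32: x=[6.5531] v=[-0.9072]
Step 33: x=[6.4660] v=[-0.8709]
Step 34: x=[6.3829] v=[-0.8309]
Step 35: x=[6.3042] v=[-0.7873]
Step 36: x=[6.2302] v=[-0.7403]
Step 37: x=[6.1612] v=[-0.6902]
Step 38: x=[6.0975] v=[-0.6371]
Step 39: x=[6.0394] v=[-0.5813]
Step 40: x=[5.9871] v=[-0.5230]
Step 41: x=[5.9409] v=[-0.4625]
Step 42: x=[5.9009] v=[-0.4000]
Step 43: x=[5.8673] v=[-0.3358]
Step 44: x=[5.8403] v=[-0.2701]
Step 45: x=[5.8200] v=[-0.2033]
Step 46: x=[5.8064] v=[-0.1356]
Step 47: x=[5.7997] v=[-0.0673]
Step 48: x=[5.7998] v=[0.0013]
First v>=0 after going negative at step 48, time=4.8000

Answer: 4.8000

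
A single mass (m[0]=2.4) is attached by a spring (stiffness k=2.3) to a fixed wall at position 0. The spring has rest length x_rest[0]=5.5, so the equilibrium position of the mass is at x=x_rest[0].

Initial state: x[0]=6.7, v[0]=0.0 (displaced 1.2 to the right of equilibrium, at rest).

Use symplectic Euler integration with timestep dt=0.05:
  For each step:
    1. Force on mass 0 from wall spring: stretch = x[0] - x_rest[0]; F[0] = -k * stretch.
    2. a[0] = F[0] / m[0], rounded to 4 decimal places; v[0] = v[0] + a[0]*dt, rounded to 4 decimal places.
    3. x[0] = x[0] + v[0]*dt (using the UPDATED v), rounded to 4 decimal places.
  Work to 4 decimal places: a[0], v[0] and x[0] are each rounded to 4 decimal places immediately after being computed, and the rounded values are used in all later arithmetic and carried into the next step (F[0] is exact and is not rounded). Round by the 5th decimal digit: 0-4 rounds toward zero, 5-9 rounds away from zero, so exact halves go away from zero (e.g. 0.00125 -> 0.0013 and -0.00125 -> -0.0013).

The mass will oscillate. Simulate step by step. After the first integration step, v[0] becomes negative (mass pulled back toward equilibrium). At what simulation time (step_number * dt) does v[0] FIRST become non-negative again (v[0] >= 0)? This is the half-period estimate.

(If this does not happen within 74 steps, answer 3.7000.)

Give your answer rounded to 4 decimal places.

Step 0: x=[6.7000] v=[0.0000]
Step 1: x=[6.6971] v=[-0.0575]
Step 2: x=[6.6914] v=[-0.1149]
Step 3: x=[6.6828] v=[-0.1720]
Step 4: x=[6.6714] v=[-0.2287]
Step 5: x=[6.6572] v=[-0.2848]
Step 6: x=[6.6402] v=[-0.3403]
Step 7: x=[6.6205] v=[-0.3949]
Step 8: x=[6.5981] v=[-0.4486]
Step 9: x=[6.5730] v=[-0.5012]
Step 10: x=[6.5454] v=[-0.5526]
Step 11: x=[6.5153] v=[-0.6027]
Step 12: x=[6.4827] v=[-0.6514]
Step 13: x=[6.4478] v=[-0.6985]
Step 14: x=[6.4106] v=[-0.7439]
Step 15: x=[6.3712] v=[-0.7875]
Step 16: x=[6.3297] v=[-0.8292]
Step 17: x=[6.2863] v=[-0.8690]
Step 18: x=[6.2410] v=[-0.9067]
Step 19: x=[6.1939] v=[-0.9422]
Step 20: x=[6.1451] v=[-0.9755]
Step 21: x=[6.0948] v=[-1.0064]
Step 22: x=[6.0431] v=[-1.0349]
Step 23: x=[5.9901] v=[-1.0609]
Step 24: x=[5.9359] v=[-1.0844]
Step 25: x=[5.8806] v=[-1.1053]
Step 26: x=[5.8244] v=[-1.1235]
Step 27: x=[5.7675] v=[-1.1390]
Step 28: x=[5.7099] v=[-1.1518]
Step 29: x=[5.6518] v=[-1.1619]
Step 30: x=[5.5933] v=[-1.1692]
Step 31: x=[5.5346] v=[-1.1737]
Step 32: x=[5.4758] v=[-1.1754]
Step 33: x=[5.4171] v=[-1.1742]
Step 34: x=[5.3586] v=[-1.1702]
Step 35: x=[5.3004] v=[-1.1634]
Step 36: x=[5.2427] v=[-1.1538]
Step 37: x=[5.1856] v=[-1.1415]
Step 38: x=[5.1293] v=[-1.1264]
Step 39: x=[5.0739] v=[-1.1086]
Step 40: x=[5.0195] v=[-1.0882]
Step 41: x=[4.9662] v=[-1.0652]
Step 42: x=[4.9142] v=[-1.0396]
Step 43: x=[4.8636] v=[-1.0115]
Step 44: x=[4.8146] v=[-0.9810]
Step 45: x=[4.7672] v=[-0.9482]
Step 46: x=[4.7215] v=[-0.9131]
Step 47: x=[4.6777] v=[-0.8758]
Step 48: x=[4.6359] v=[-0.8364]
Step 49: x=[4.5962] v=[-0.7950]
Step 50: x=[4.5586] v=[-0.7517]
Step 51: x=[4.5233] v=[-0.7066]
Step 52: x=[4.4903] v=[-0.6598]
Step 53: x=[4.4597] v=[-0.6114]
Step 54: x=[4.4316] v=[-0.5616]
Step 55: x=[4.4061] v=[-0.5104]
Step 56: x=[4.3832] v=[-0.4580]
Step 57: x=[4.3630] v=[-0.4045]
Step 58: x=[4.3455] v=[-0.3500]
Step 59: x=[4.3308] v=[-0.2947]
Step 60: x=[4.3189] v=[-0.2387]
Step 61: x=[4.3098] v=[-0.1821]
Step 62: x=[4.3035] v=[-0.1251]
Step 63: x=[4.3001] v=[-0.0678]
Step 64: x=[4.2996] v=[-0.0103]
Step 65: x=[4.3020] v=[0.0472]
First v>=0 after going negative at step 65, time=3.2500

Answer: 3.2500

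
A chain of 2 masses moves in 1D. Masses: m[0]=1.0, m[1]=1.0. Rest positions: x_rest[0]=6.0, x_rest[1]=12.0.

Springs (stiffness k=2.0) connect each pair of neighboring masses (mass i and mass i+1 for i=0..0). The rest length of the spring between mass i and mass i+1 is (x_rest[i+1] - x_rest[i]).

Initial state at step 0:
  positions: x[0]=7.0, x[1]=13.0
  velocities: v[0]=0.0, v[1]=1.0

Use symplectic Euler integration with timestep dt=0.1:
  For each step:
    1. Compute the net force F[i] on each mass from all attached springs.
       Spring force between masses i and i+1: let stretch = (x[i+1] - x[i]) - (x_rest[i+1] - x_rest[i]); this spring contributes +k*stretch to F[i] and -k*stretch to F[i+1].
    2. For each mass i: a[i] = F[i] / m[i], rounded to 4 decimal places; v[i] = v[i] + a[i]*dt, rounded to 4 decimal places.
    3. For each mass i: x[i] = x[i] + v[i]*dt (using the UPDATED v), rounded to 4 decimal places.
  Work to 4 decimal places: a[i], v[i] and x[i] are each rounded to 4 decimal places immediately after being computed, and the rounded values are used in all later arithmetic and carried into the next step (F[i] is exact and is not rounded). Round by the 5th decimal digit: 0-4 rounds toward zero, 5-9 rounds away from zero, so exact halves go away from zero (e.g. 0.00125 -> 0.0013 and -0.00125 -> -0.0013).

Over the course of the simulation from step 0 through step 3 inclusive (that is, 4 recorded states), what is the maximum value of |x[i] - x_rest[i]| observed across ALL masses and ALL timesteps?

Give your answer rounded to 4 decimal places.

Step 0: x=[7.0000 13.0000] v=[0.0000 1.0000]
Step 1: x=[7.0000 13.1000] v=[0.0000 1.0000]
Step 2: x=[7.0020 13.1980] v=[0.0200 0.9800]
Step 3: x=[7.0079 13.2921] v=[0.0592 0.9408]
Max displacement = 1.2921

Answer: 1.2921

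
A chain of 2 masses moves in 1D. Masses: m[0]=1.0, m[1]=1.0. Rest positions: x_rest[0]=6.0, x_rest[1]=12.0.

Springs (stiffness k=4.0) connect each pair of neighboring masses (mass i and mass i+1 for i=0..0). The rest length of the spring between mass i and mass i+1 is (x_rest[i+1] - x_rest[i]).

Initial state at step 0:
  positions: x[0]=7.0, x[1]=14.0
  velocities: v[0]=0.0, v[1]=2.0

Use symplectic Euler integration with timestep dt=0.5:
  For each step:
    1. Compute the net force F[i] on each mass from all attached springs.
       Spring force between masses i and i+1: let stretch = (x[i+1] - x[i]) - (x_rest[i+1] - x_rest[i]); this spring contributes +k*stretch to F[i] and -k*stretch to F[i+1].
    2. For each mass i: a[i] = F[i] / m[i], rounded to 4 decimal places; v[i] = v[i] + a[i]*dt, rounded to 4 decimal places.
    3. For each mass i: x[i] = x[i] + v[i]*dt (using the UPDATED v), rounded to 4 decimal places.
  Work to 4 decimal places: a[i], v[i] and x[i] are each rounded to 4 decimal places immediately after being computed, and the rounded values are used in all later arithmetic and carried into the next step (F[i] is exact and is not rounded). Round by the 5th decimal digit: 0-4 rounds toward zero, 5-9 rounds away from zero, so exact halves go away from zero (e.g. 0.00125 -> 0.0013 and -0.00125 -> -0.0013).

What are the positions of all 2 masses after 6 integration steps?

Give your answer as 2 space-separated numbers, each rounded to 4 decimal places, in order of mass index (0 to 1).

Step 0: x=[7.0000 14.0000] v=[0.0000 2.0000]
Step 1: x=[8.0000 14.0000] v=[2.0000 0.0000]
Step 2: x=[9.0000 14.0000] v=[2.0000 0.0000]
Step 3: x=[9.0000 15.0000] v=[0.0000 2.0000]
Step 4: x=[9.0000 16.0000] v=[0.0000 2.0000]
Step 5: x=[10.0000 16.0000] v=[2.0000 0.0000]
Step 6: x=[11.0000 16.0000] v=[2.0000 0.0000]

Answer: 11.0000 16.0000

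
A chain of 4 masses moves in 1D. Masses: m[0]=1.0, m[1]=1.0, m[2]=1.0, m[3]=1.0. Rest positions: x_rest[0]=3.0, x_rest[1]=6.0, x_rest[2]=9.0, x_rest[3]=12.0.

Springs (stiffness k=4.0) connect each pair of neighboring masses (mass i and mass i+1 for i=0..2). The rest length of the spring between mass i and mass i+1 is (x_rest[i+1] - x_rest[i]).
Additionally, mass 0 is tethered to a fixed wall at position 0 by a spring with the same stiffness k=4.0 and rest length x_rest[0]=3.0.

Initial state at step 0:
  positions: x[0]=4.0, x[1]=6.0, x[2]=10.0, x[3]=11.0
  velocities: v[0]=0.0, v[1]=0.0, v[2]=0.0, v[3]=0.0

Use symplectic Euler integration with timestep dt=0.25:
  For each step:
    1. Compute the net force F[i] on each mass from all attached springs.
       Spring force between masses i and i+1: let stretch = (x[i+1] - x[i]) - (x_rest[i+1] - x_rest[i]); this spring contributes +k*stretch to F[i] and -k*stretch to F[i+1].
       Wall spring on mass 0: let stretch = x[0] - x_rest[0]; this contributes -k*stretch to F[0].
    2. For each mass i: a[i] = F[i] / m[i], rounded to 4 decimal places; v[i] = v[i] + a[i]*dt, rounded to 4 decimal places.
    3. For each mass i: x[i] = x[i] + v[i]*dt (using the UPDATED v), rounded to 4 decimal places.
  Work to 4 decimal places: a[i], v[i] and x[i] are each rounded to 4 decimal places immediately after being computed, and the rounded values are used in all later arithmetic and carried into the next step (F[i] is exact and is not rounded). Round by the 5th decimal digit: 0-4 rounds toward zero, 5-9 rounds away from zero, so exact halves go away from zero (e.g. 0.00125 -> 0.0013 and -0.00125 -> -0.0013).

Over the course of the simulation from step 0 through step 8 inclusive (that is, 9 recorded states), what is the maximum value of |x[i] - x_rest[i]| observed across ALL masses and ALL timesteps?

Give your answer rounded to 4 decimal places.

Answer: 1.5359

Derivation:
Step 0: x=[4.0000 6.0000 10.0000 11.0000] v=[0.0000 0.0000 0.0000 0.0000]
Step 1: x=[3.5000 6.5000 9.2500 11.5000] v=[-2.0000 2.0000 -3.0000 2.0000]
Step 2: x=[2.8750 6.9375 8.3750 12.1875] v=[-2.5000 1.7500 -3.5000 2.7500]
Step 3: x=[2.5469 6.7188 8.0938 12.6719] v=[-1.3125 -0.8750 -1.1250 1.9375]
Step 4: x=[2.6250 5.8008 8.6133 12.7618] v=[0.3125 -3.6719 2.0781 0.3594]
Step 5: x=[2.8408 4.7920 9.4668 12.5645] v=[0.8633 -4.0352 3.4141 -0.7891]
Step 6: x=[2.8342 4.4641 9.9261 12.3428] v=[-0.0263 -1.3116 1.8370 -0.8868]
Step 7: x=[2.5266 5.0942 9.6240 12.2669] v=[-1.2306 2.5205 -1.2083 -0.3035]
Step 8: x=[2.2292 6.2149 8.8502 12.2803] v=[-1.1896 4.4827 -3.0952 0.0536]
Max displacement = 1.5359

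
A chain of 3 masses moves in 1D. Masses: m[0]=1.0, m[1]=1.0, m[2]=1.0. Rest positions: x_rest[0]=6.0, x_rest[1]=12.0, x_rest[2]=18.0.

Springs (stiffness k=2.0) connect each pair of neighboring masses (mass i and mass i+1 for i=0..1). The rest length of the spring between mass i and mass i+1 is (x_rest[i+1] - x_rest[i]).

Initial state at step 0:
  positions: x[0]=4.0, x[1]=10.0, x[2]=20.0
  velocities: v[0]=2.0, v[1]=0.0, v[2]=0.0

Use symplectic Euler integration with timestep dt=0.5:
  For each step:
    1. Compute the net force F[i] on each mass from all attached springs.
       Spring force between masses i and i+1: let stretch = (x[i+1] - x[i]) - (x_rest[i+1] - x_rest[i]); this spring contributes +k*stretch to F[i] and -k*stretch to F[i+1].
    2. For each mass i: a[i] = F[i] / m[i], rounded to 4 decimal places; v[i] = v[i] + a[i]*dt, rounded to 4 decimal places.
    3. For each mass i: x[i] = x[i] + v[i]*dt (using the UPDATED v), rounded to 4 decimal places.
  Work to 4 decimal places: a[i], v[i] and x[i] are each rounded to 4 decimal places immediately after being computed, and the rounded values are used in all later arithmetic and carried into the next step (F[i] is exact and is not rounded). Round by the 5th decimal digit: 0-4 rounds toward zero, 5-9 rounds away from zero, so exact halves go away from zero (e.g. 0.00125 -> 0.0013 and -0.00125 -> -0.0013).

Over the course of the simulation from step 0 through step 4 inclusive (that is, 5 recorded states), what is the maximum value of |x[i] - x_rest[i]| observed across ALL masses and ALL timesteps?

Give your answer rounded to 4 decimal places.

Answer: 3.6250

Derivation:
Step 0: x=[4.0000 10.0000 20.0000] v=[2.0000 0.0000 0.0000]
Step 1: x=[5.0000 12.0000 18.0000] v=[2.0000 4.0000 -4.0000]
Step 2: x=[6.5000 13.5000 16.0000] v=[3.0000 3.0000 -4.0000]
Step 3: x=[8.5000 12.7500 15.7500] v=[4.0000 -1.5000 -0.5000]
Step 4: x=[9.6250 11.3750 17.0000] v=[2.2500 -2.7500 2.5000]
Max displacement = 3.6250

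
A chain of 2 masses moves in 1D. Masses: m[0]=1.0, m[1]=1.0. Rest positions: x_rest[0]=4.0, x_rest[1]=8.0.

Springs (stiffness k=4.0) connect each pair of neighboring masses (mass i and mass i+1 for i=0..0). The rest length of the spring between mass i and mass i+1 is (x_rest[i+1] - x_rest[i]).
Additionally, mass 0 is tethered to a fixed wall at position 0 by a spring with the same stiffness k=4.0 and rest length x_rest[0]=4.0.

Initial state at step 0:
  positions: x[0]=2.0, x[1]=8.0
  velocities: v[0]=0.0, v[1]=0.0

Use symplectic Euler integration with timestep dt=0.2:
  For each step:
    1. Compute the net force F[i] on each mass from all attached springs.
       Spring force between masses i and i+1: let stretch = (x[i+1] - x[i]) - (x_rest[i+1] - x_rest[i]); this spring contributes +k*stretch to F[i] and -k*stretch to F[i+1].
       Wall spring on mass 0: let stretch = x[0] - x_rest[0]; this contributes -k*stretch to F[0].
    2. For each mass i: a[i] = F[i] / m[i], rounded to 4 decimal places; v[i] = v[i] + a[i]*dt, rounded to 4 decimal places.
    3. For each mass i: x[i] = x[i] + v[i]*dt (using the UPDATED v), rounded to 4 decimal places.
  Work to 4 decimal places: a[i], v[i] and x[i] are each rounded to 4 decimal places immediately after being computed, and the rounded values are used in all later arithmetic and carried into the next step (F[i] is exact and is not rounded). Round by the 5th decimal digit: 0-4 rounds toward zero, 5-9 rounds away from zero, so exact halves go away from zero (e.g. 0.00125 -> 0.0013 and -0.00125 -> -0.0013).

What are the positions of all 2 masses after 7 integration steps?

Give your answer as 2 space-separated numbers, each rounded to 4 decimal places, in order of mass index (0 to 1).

Step 0: x=[2.0000 8.0000] v=[0.0000 0.0000]
Step 1: x=[2.6400 7.6800] v=[3.2000 -1.6000]
Step 2: x=[3.6640 7.1936] v=[5.1200 -2.4320]
Step 3: x=[4.6665 6.7825] v=[5.0125 -2.0557]
Step 4: x=[5.2609 6.6728] v=[2.9721 -0.5485]
Step 5: x=[5.2395 6.9772] v=[-0.1071 1.5220]
Step 6: x=[4.6578 7.6436] v=[-2.9085 3.3318]
Step 7: x=[3.8086 8.4722] v=[-4.2461 4.1432]

Answer: 3.8086 8.4722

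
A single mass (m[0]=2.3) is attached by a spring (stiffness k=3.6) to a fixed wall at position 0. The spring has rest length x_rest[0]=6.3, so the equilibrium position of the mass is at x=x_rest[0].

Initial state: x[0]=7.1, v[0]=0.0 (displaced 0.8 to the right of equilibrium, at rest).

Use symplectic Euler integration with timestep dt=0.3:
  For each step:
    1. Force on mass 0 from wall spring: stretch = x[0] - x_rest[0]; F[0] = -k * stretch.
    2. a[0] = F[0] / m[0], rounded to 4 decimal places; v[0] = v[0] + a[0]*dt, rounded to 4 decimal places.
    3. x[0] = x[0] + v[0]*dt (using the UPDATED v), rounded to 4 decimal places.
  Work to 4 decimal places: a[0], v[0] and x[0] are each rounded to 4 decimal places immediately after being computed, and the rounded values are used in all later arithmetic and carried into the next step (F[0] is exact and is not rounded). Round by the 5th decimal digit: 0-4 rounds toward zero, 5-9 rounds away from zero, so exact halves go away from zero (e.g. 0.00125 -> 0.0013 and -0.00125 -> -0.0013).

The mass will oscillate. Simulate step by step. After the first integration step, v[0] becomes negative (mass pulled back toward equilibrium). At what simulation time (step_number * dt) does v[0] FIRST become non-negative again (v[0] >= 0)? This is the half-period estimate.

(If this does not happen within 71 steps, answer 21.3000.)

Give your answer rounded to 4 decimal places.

Answer: 2.7000

Derivation:
Step 0: x=[7.1000] v=[0.0000]
Step 1: x=[6.9873] v=[-0.3757]
Step 2: x=[6.7778] v=[-0.6984]
Step 3: x=[6.5010] v=[-0.9228]
Step 4: x=[6.1958] v=[-1.0172]
Step 5: x=[5.9053] v=[-0.9683]
Step 6: x=[5.6704] v=[-0.7830]
Step 7: x=[5.5242] v=[-0.4874]
Step 8: x=[5.4873] v=[-0.1231]
Step 9: x=[5.5649] v=[0.2585]
First v>=0 after going negative at step 9, time=2.7000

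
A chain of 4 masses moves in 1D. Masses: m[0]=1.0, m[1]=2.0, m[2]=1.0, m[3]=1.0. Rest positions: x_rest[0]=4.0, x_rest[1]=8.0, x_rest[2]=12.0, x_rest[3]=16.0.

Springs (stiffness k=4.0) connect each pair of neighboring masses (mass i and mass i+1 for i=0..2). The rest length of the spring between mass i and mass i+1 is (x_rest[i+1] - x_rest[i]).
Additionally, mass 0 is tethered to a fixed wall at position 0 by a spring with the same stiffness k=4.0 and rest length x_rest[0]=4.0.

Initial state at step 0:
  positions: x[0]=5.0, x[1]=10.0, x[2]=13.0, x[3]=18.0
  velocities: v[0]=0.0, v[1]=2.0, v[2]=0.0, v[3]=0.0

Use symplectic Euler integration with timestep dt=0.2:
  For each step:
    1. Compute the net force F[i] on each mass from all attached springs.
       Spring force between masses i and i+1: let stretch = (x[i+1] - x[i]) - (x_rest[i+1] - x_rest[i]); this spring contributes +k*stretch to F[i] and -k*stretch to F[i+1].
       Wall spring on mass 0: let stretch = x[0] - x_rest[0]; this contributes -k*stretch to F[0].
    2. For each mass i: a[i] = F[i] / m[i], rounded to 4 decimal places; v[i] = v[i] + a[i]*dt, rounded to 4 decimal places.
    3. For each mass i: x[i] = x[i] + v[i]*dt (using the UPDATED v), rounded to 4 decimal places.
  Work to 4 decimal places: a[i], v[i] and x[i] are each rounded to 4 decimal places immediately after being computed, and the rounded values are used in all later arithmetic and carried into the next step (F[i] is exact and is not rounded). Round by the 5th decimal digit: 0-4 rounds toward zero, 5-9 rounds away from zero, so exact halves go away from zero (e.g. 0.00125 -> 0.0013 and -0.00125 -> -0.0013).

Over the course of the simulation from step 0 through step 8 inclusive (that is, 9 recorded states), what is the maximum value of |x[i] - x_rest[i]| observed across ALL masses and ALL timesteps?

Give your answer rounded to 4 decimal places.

Step 0: x=[5.0000 10.0000 13.0000 18.0000] v=[0.0000 2.0000 0.0000 0.0000]
Step 1: x=[5.0000 10.2400 13.3200 17.8400] v=[0.0000 1.2000 1.6000 -0.8000]
Step 2: x=[5.0384 10.3072 13.8704 17.5968] v=[0.1920 0.3360 2.7520 -1.2160]
Step 3: x=[5.1137 10.2380 14.4469 17.3974] v=[0.3763 -0.3462 2.8826 -0.9971]
Step 4: x=[5.1907 10.0955 14.8221 17.3659] v=[0.3848 -0.7124 1.8759 -0.1575]
Step 5: x=[5.2219 9.9388 14.8480 17.5674] v=[0.1561 -0.7837 0.1297 1.0075]
Step 6: x=[5.1723 9.7974 14.5236 17.9738] v=[-0.2479 -0.7068 -1.6221 2.0320]
Step 7: x=[5.0352 9.6641 13.9950 18.4682] v=[-0.6857 -0.6664 -2.6429 2.4718]
Step 8: x=[4.8331 9.5070 13.4892 18.8868] v=[-1.0107 -0.7856 -2.5291 2.0932]
Max displacement = 2.8868

Answer: 2.8868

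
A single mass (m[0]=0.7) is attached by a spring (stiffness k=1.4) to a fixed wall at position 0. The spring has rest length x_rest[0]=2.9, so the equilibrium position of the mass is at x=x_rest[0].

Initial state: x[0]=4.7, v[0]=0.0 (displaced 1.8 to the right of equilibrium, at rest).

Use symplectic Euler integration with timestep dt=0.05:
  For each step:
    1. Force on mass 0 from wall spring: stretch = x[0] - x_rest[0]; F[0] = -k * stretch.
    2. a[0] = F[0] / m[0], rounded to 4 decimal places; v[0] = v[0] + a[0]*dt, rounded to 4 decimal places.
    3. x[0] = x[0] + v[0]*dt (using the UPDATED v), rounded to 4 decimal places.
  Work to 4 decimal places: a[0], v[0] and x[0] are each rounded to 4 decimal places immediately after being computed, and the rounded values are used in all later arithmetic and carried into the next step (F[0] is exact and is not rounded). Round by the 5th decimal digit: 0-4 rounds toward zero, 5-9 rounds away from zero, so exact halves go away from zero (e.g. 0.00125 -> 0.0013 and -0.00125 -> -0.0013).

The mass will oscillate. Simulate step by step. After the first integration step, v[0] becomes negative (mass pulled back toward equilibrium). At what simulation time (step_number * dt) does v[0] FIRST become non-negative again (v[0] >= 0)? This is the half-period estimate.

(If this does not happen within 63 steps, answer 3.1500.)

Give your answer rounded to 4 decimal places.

Answer: 2.2500

Derivation:
Step 0: x=[4.7000] v=[0.0000]
Step 1: x=[4.6910] v=[-0.1800]
Step 2: x=[4.6730] v=[-0.3591]
Step 3: x=[4.6462] v=[-0.5364]
Step 4: x=[4.6107] v=[-0.7110]
Step 5: x=[4.5666] v=[-0.8821]
Step 6: x=[4.5142] v=[-1.0488]
Step 7: x=[4.4537] v=[-1.2102]
Step 8: x=[4.3854] v=[-1.3656]
Step 9: x=[4.3097] v=[-1.5141]
Step 10: x=[4.2269] v=[-1.6551]
Step 11: x=[4.1375] v=[-1.7878]
Step 12: x=[4.0419] v=[-1.9116]
Step 13: x=[3.9406] v=[-2.0258]
Step 14: x=[3.8341] v=[-2.1299]
Step 15: x=[3.7229] v=[-2.2233]
Step 16: x=[3.6076] v=[-2.3056]
Step 17: x=[3.4888] v=[-2.3764]
Step 18: x=[3.3670] v=[-2.4353]
Step 19: x=[3.2429] v=[-2.4820]
Step 20: x=[3.1171] v=[-2.5163]
Step 21: x=[2.9902] v=[-2.5380]
Step 22: x=[2.8629] v=[-2.5470]
Step 23: x=[2.7357] v=[-2.5433]
Step 24: x=[2.6094] v=[-2.5269]
Step 25: x=[2.4845] v=[-2.4978]
Step 26: x=[2.3617] v=[-2.4563]
Step 27: x=[2.2416] v=[-2.4025]
Step 28: x=[2.1248] v=[-2.3367]
Step 29: x=[2.0118] v=[-2.2592]
Step 30: x=[1.9033] v=[-2.1704]
Step 31: x=[1.7998] v=[-2.0707]
Step 32: x=[1.7018] v=[-1.9607]
Step 33: x=[1.6098] v=[-1.8409]
Step 34: x=[1.5242] v=[-1.7119]
Step 35: x=[1.4455] v=[-1.5743]
Step 36: x=[1.3741] v=[-1.4289]
Step 37: x=[1.3103] v=[-1.2763]
Step 38: x=[1.2544] v=[-1.1173]
Step 39: x=[1.2068] v=[-0.9527]
Step 40: x=[1.1676] v=[-0.7834]
Step 41: x=[1.1371] v=[-0.6102]
Step 42: x=[1.1154] v=[-0.4339]
Step 43: x=[1.1026] v=[-0.2554]
Step 44: x=[1.0988] v=[-0.0757]
Step 45: x=[1.1040] v=[0.1044]
First v>=0 after going negative at step 45, time=2.2500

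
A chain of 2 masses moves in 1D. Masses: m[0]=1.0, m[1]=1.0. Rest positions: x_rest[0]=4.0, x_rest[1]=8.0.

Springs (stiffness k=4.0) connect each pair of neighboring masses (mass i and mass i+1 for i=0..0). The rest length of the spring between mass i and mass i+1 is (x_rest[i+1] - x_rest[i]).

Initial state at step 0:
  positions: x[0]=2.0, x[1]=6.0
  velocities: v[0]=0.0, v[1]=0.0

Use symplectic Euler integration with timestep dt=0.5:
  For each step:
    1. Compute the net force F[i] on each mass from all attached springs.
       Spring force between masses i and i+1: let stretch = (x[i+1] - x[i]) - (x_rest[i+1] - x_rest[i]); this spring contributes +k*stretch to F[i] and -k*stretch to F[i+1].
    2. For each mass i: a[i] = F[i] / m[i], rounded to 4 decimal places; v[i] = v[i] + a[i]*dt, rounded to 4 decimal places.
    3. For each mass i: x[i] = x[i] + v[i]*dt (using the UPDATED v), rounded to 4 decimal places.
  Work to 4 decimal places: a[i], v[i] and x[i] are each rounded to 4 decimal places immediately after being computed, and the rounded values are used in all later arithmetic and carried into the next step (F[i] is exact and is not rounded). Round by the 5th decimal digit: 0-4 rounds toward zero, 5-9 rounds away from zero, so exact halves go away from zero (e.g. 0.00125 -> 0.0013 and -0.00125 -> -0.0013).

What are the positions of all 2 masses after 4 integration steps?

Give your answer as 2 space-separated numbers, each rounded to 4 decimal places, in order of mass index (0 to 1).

Answer: 2.0000 6.0000

Derivation:
Step 0: x=[2.0000 6.0000] v=[0.0000 0.0000]
Step 1: x=[2.0000 6.0000] v=[0.0000 0.0000]
Step 2: x=[2.0000 6.0000] v=[0.0000 0.0000]
Step 3: x=[2.0000 6.0000] v=[0.0000 0.0000]
Step 4: x=[2.0000 6.0000] v=[0.0000 0.0000]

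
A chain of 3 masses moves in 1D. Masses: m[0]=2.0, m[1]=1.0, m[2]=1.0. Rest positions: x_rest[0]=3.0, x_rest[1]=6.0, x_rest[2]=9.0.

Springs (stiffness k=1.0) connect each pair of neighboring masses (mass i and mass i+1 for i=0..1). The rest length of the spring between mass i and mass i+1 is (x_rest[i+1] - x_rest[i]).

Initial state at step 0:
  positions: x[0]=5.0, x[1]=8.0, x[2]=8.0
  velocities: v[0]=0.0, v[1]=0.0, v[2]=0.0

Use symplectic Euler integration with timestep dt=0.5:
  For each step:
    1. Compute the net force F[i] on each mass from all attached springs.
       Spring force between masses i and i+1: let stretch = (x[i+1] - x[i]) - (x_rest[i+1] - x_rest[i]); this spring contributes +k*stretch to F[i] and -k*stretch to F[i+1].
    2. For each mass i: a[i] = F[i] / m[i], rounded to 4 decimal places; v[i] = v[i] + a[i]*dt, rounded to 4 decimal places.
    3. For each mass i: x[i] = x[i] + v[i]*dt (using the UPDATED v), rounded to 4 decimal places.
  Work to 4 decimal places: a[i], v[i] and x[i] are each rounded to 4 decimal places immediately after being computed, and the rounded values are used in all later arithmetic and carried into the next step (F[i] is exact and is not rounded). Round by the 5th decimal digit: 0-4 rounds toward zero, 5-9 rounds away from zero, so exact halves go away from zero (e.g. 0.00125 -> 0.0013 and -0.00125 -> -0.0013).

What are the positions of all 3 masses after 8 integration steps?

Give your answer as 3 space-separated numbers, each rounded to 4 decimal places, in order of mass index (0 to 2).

Step 0: x=[5.0000 8.0000 8.0000] v=[0.0000 0.0000 0.0000]
Step 1: x=[5.0000 7.2500 8.7500] v=[0.0000 -1.5000 1.5000]
Step 2: x=[4.9063 6.3125 9.8750] v=[-0.1875 -1.8750 2.2500]
Step 3: x=[4.6133 5.9141 10.8594] v=[-0.5860 -0.7969 1.9688]
Step 4: x=[4.1079 6.4268 11.3575] v=[-1.0108 1.0254 0.9962]
Step 5: x=[3.5174 7.5925 11.3730] v=[-1.1811 2.3313 0.0309]
Step 6: x=[3.0613 8.6845 11.1933] v=[-0.9123 2.1840 -0.3594]
Step 7: x=[2.9331 8.9979 11.1364] v=[-0.2565 0.6268 -0.1138]
Step 8: x=[3.1880 8.3297 11.2949] v=[0.5097 -1.3364 0.3170]

Answer: 3.1880 8.3297 11.2949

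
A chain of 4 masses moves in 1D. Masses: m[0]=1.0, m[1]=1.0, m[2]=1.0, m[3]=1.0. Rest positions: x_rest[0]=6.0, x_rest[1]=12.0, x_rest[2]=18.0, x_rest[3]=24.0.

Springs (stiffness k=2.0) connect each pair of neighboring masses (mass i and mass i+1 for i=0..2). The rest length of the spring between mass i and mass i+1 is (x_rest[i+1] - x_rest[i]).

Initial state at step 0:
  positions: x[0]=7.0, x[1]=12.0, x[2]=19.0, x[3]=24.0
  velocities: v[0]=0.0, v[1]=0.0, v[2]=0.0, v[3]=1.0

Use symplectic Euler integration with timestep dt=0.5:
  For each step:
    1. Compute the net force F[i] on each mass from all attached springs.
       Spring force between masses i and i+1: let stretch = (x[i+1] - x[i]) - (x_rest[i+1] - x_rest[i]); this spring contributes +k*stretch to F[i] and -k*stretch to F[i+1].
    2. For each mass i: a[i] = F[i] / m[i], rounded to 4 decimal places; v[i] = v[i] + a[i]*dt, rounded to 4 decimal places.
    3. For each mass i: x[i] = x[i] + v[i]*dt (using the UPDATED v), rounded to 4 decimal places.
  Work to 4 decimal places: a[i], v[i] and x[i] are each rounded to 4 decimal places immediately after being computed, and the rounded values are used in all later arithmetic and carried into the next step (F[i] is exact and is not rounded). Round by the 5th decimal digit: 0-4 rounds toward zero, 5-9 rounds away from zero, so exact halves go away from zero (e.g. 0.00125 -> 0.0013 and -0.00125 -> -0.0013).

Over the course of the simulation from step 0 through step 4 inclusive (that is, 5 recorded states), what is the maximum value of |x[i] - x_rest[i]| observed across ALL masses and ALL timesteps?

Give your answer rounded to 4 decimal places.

Step 0: x=[7.0000 12.0000 19.0000 24.0000] v=[0.0000 0.0000 0.0000 1.0000]
Step 1: x=[6.5000 13.0000 18.0000 25.0000] v=[-1.0000 2.0000 -2.0000 2.0000]
Step 2: x=[6.2500 13.2500 18.0000 25.5000] v=[-0.5000 0.5000 0.0000 1.0000]
Step 3: x=[6.5000 12.3750 19.3750 25.2500] v=[0.5000 -1.7500 2.7500 -0.5000]
Step 4: x=[6.6875 12.0625 20.1875 25.0625] v=[0.3750 -0.6250 1.6250 -0.3750]
Max displacement = 2.1875

Answer: 2.1875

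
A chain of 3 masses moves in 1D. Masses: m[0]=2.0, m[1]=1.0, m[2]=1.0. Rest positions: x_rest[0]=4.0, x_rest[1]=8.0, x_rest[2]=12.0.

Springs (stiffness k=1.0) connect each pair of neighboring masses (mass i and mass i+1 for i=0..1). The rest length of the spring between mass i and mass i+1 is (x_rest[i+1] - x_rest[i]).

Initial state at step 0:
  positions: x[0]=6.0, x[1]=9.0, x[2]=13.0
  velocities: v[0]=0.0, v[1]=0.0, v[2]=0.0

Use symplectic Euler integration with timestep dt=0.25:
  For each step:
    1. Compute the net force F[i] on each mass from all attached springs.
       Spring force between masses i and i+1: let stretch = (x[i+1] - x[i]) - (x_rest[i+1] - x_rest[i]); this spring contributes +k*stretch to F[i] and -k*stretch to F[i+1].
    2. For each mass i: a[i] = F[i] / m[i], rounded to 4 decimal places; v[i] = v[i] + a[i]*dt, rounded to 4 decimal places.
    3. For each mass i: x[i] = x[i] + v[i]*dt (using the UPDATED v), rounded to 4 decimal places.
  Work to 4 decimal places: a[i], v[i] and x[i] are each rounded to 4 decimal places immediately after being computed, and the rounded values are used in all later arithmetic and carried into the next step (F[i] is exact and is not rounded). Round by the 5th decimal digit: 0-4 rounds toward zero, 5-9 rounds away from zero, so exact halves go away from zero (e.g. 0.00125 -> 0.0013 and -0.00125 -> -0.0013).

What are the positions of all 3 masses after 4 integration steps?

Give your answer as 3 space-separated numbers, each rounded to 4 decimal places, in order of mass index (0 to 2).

Step 0: x=[6.0000 9.0000 13.0000] v=[0.0000 0.0000 0.0000]
Step 1: x=[5.9688 9.0625 13.0000] v=[-0.1250 0.2500 0.0000]
Step 2: x=[5.9092 9.1778 13.0039] v=[-0.2383 0.4610 0.0156]
Step 3: x=[5.8268 9.3279 13.0187] v=[-0.3297 0.6004 0.0591]
Step 4: x=[5.7288 9.4899 13.0528] v=[-0.3921 0.6478 0.1364]

Answer: 5.7288 9.4899 13.0528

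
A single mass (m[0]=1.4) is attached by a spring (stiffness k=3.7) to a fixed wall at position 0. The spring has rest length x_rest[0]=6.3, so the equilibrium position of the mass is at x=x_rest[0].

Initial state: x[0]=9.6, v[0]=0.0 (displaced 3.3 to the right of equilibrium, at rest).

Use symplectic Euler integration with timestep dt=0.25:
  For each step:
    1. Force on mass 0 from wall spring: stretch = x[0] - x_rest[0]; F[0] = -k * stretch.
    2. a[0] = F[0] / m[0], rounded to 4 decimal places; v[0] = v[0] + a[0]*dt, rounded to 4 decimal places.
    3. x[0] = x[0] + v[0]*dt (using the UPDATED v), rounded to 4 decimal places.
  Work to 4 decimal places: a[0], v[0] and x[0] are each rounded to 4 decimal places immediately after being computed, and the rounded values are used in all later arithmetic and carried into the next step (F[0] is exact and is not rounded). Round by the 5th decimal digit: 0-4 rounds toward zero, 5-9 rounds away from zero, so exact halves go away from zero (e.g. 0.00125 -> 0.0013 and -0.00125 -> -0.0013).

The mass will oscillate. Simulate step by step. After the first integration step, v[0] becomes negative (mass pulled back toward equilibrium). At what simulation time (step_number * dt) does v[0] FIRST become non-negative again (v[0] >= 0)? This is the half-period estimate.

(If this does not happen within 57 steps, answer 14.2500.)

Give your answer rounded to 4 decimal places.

Step 0: x=[9.6000] v=[0.0000]
Step 1: x=[9.0549] v=[-2.1804]
Step 2: x=[8.0548] v=[-4.0006]
Step 3: x=[6.7648] v=[-5.1600]
Step 4: x=[5.3980] v=[-5.4671]
Step 5: x=[4.1802] v=[-4.8711]
Step 6: x=[3.3126] v=[-3.4705]
Step 7: x=[2.9384] v=[-1.4967]
Step 8: x=[3.1195] v=[0.7244]
First v>=0 after going negative at step 8, time=2.0000

Answer: 2.0000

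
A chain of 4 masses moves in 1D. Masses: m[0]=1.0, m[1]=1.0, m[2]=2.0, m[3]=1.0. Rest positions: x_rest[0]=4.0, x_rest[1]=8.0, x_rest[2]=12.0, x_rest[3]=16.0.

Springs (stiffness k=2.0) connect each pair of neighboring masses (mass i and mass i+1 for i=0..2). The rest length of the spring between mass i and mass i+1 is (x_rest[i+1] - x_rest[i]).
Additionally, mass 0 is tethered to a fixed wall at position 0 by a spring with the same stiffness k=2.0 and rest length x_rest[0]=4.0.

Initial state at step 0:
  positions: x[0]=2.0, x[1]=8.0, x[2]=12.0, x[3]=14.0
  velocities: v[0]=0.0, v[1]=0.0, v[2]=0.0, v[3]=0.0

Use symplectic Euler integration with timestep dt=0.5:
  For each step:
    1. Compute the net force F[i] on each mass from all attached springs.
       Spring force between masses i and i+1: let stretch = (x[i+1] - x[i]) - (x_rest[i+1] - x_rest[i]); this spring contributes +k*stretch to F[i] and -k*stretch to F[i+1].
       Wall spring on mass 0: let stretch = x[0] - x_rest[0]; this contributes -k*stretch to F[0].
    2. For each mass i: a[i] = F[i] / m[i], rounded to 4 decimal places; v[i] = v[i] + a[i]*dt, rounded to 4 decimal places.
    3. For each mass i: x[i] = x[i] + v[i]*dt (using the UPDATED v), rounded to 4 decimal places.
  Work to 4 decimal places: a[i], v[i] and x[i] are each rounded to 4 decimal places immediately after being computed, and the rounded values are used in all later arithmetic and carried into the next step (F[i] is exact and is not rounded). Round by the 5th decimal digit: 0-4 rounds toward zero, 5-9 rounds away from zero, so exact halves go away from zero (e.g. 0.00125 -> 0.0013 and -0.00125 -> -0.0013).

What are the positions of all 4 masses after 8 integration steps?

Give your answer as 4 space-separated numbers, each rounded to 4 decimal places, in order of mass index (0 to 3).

Answer: 4.1602 8.7453 11.5500 16.9055

Derivation:
Step 0: x=[2.0000 8.0000 12.0000 14.0000] v=[0.0000 0.0000 0.0000 0.0000]
Step 1: x=[4.0000 7.0000 11.5000 15.0000] v=[4.0000 -2.0000 -1.0000 2.0000]
Step 2: x=[5.5000 6.7500 10.7500 16.2500] v=[3.0000 -0.5000 -1.5000 2.5000]
Step 3: x=[4.8750 7.8750 10.3750 16.7500] v=[-1.2500 2.2500 -0.7500 1.0000]
Step 4: x=[3.3125 8.7500 10.9688 16.0625] v=[-3.1250 1.7500 1.1875 -1.3750]
Step 5: x=[2.8125 8.0157 12.2813 14.8282] v=[-1.0000 -1.4687 2.6250 -2.4687]
Step 6: x=[3.5079 6.8126 13.1642 14.3204] v=[1.3907 -2.4063 1.7657 -1.0156]
Step 7: x=[4.1017 7.1329 12.7482 15.2345] v=[1.1875 0.6406 -0.8320 1.8282]
Step 8: x=[4.1602 8.7453 11.5500 16.9055] v=[0.1170 3.2247 -2.3965 3.3419]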